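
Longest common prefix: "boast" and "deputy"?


Word 1: "boast"
Word 2: "deputy"
Comparing from start:
  Pos 0: 'b' != 'd' (stop)
LCP = "" (length 0)


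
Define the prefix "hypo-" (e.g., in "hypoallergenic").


Prefix: hypo-
Example: hypoallergenic = hypo- + allergenic
Meaning = under / below normal


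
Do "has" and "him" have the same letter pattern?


Pattern of "has": [0, 1, 2]
Pattern of "him": [0, 1, 2]
Patterns match
Same pattern = Yes


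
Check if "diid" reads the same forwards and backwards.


Word: "diid"
Reversed: "diid"
Forward == Backward? diid == diid
Palindrome = Yes


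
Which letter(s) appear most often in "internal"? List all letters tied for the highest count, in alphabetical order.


Word: "internal"
Letter counts:
  'a': 1
  'e': 1
  'i': 1
  'l': 1
  'n': 2
  'r': 1
  't': 1
Maximum count = 2
Most frequent = 'n' (2 times each)


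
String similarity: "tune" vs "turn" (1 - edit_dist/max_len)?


Word 1: "tune" (length 4)
Word 2: "turn" (length 4)
One optimal edit sequence:
  1. keep 't'
  2. keep 'u'
  3. substitute 'n' -> 'r'  (+1)
  4. substitute 'e' -> 'n'  (+1)
Edit distance = 2
Max length = max(4, 4) = 4
Similarity = 1 - 2/4
= 0.5000


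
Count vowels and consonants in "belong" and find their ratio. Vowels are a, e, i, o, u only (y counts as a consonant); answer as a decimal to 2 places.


Word: "belong"
Vowels (a,e,i,o,u): 2
Consonants: 4
Ratio = 2/4
= 0.50


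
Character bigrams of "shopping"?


Word: "shopping" (length 8)
Number of bigrams = 8 - 2 + 1 = 7
  Position 0: "sh"
  Position 1: "ho"
  Position 2: "op"
  Position 3: "pp"
  Position 4: "pi"
  Position 5: "in"
  Position 6: "ng"
Bigrams = "sh", "ho", "op", "pp", "pi", "in", "ng"


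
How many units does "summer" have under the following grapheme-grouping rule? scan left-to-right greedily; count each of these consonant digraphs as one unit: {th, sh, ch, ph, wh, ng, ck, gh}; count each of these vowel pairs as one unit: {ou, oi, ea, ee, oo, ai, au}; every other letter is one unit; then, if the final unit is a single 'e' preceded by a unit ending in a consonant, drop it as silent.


Word: "summer" (6 letters)
Left-to-right scan:
  (1) 's' (letter)
  (2) 'u' (letter)
  (3) 'm' (letter)
  (4) 'm' (letter)
  (5) 'e' (letter)
  (6) 'r' (letter)
Units from scan: 6
Sound units = 6 units


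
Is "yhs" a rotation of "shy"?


Word: "shy", Candidate: "yhs"
Method: check if candidate is substring of word+word
"shyshy" contains "yhs"? No
Is rotation = No


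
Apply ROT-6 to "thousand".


Word: "thousand"
Shift: 6
Each letter → (letter + shift) mod 26:
  't' (19) + 6 = 25 → 'z'
  'h' (7) + 6 = 13 → 'n'
  'o' (14) + 6 = 20 → 'u'
  'u' (20) + 6 = 0 → 'a'
  's' (18) + 6 = 24 → 'y'
  'a' (0) + 6 = 6 → 'g'
  'n' (13) + 6 = 19 → 't'
  'd' (3) + 6 = 9 → 'j'
Result = "znuaygtj"


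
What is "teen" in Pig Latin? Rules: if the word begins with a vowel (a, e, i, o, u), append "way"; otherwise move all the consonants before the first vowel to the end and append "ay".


Word: "teen"
Starts with consonant(s) → move to end, add 'ay'
Consonant cluster: "t"
Pig Latin = "eentay"


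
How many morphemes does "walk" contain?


Word: "walk"
Morphemes: walk
Each morpheme carries meaning
= 1 morpheme


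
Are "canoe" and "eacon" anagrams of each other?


Word 1: "canoe" → sorted: aceno
Word 2: "eacon" → sorted: aceno
Same letters? aceno == aceno
Anagram = Yes


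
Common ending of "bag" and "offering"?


Word 1: "bag"
Word 2: "offering"
Comparing from end:
  Pos -1: 'g' == 'g'
  Pos -2: 'a' != 'n' (stop)
LCS = "g" (length 1)


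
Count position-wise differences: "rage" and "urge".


Comparing character by character (same length = 4):
  Pos 0: 'r' vs 'u' !=
  Pos 1: 'a' vs 'r' !=
  Pos 2: 'g' vs 'g' =
  Pos 3: 'e' vs 'e' =
Hamming distance = 2


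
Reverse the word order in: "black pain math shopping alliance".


Original: "black pain math shopping alliance"
Words (1..n): black | pain | math | shopping | alliance
Reversed (n..1): alliance | shopping | math | pain | black
Result = "alliance shopping math pain black"


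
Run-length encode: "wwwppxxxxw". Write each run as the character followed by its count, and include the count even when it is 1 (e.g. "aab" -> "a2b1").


String: "wwwppxxxxw"
Scanning for consecutive runs:
  'w' x 3
  'p' x 2
  'x' x 4
  'w' x 1
RLE = "w3p2x4w1"


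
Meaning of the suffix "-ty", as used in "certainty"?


Suffix: -ty
Example: certainty (certain + -ty)
Meaning = quality of


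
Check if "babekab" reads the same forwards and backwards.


Word: "babekab"
Reversed: "bakebab"
Forward == Backward? babekab != bakebab
Palindrome = No


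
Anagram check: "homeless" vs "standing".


Word 1: "homeless" → sorted: eehlmoss
Word 2: "standing" → sorted: adginnst
Same letters? eehlmoss != adginnst
Anagram = No


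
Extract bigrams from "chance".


Word: "chance" (length 6)
Number of bigrams = 6 - 2 + 1 = 5
  Position 0: "ch"
  Position 1: "ha"
  Position 2: "an"
  Position 3: "nc"
  Position 4: "ce"
Bigrams = "ch", "ha", "an", "nc", "ce"


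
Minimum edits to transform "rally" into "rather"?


Word 1: "rally" (length 5)
Word 2: "rather" (length 6)
One optimal edit sequence (insert/delete/substitute each cost 1):
  1. keep 'r'
  2. keep 'a'
  3. insert 't'  (+1)
  4. substitute 'l' -> 'h'  (+1)
  5. substitute 'l' -> 'e'  (+1)
  6. substitute 'y' -> 'r'  (+1)
Total edit operations: 4
Edit distance = 4


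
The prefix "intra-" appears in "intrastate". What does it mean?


Prefix: intra-
As in: intrastate -> intra- + state
Meaning = within


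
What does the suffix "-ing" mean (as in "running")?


Suffix: -ing
As in: running -> run + -ing, with a spelling change
Meaning = present participle


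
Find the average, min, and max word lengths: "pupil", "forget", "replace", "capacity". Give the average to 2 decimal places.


Lengths: "pupil"=5, "forget"=6, "replace"=7, "capacity"=8
Sum = 26, Count = 4
Average = 26/4 = 6.50
= avg=6.50, min=5, max=8


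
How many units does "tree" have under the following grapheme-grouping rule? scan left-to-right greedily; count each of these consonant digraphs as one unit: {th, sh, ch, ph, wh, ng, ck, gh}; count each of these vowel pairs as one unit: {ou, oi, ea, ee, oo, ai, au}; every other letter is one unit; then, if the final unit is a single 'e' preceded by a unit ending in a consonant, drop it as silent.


Word: "tree" (4 letters)
Left-to-right scan:
  1. 't' (letter)
  2. 'r' (letter)
  3. 'ee' (vowel-pair)
Units from scan: 3
Sound units = 3 units


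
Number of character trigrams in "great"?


Word: "great" (length 5)
Number of 3-grams = length - 3 + 1 = 5 - 3 + 1
= 3


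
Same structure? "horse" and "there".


Pattern of "horse": [0, 1, 2, 3, 4]
Pattern of "there": [0, 1, 2, 3, 2]
Patterns do not match
Same pattern = No


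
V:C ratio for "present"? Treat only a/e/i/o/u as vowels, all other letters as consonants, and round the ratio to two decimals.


Word: "present"
Vowels (a,e,i,o,u): 2
Consonants: 5
Ratio = 2/5
= 0.40


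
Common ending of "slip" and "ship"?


Word 1: "slip"
Word 2: "ship"
Comparing from end:
  Pos -1: 'p' == 'p'
  Pos -2: 'i' == 'i'
  Pos -3: 'l' != 'h' (stop)
LCS = "ip" (length 2)


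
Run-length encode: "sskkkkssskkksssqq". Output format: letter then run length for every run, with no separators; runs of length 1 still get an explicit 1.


String: "sskkkkssskkksssqq"
Scanning for consecutive runs:
  's' x 2
  'k' x 4
  's' x 3
  'k' x 3
  's' x 3
  'q' x 2
RLE = "s2k4s3k3s3q2"


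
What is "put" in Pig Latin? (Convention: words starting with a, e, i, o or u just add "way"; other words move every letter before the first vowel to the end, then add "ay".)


Word: "put"
Starts with consonant(s) → move to end, add 'ay'
Consonant cluster: "p"
Pig Latin = "utpay"


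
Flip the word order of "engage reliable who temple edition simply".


Original: "engage reliable who temple edition simply"
Words (1..n): engage | reliable | who | temple | edition | simply
Reversed (n..1): simply | edition | temple | who | reliable | engage
Result = "simply edition temple who reliable engage"


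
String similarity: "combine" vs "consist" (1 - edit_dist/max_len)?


Word 1: "combine" (length 7)
Word 2: "consist" (length 7)
One optimal edit sequence:
  1. keep 'c'
  2. keep 'o'
  3. substitute 'm' -> 'n'  (+1)
  4. substitute 'b' -> 's'  (+1)
  5. keep 'i'
  6. substitute 'n' -> 's'  (+1)
  7. substitute 'e' -> 't'  (+1)
Edit distance = 4
Max length = max(7, 7) = 7
Similarity = 1 - 4/7
= 0.4286


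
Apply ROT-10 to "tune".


Word: "tune"
Shift: 10
Each letter → (letter + shift) mod 26:
  't' (19) + 10 = 3 → 'd'
  'u' (20) + 10 = 4 → 'e'
  'n' (13) + 10 = 23 → 'x'
  'e' (4) + 10 = 14 → 'o'
Result = "dexo"


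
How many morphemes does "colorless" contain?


Word: "colorless"
Morphemes: color / -less
Each morpheme carries meaning
= 2 morphemes


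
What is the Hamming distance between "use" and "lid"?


Comparing character by character (same length = 3):
  Pos 0: 'u' vs 'l' !=
  Pos 1: 's' vs 'i' !=
  Pos 2: 'e' vs 'd' !=
Hamming distance = 3


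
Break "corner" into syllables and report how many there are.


Word: "corner"
Syllable breakdown: cor · ner
Counting: 2 parts
= 2 syllables


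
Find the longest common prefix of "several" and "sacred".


Word 1: "several"
Word 2: "sacred"
Comparing from start:
  Pos 0: 's' == 's'
  Pos 1: 'e' != 'a' (stop)
LCP = "s" (length 1)


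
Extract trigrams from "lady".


Word: "lady" (length 4)
Number of trigrams = 4 - 3 + 1 = 2
  Position 0: "lad"
  Position 1: "ady"
Trigrams = "lad", "ady"


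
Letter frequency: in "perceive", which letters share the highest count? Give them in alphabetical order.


Word: "perceive"
Letter counts:
  'c': 1
  'e': 3
  'i': 1
  'p': 1
  'r': 1
  'v': 1
Maximum count = 3
Most frequent = 'e' (3 times each)


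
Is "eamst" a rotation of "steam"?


Word: "steam", Candidate: "eamst"
Method: check if candidate is substring of word+word
"steamsteam" contains "eamst"? Yes
Is rotation = Yes


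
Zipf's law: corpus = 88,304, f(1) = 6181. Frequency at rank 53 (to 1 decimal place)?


Zipf's law: f(r) = f(1) / r
f(1) = 6181
f(53) = 6181 / 53
= 116.6 occurrences


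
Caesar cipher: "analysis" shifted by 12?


Word: "analysis"
Shift: 12
Each letter → (letter + shift) mod 26:
  'a' (0) + 12 = 12 → 'm'
  'n' (13) + 12 = 25 → 'z'
  'a' (0) + 12 = 12 → 'm'
  'l' (11) + 12 = 23 → 'x'
  'y' (24) + 12 = 10 → 'k'
  's' (18) + 12 = 4 → 'e'
  'i' (8) + 12 = 20 → 'u'
  's' (18) + 12 = 4 → 'e'
Result = "mzmxkeue"


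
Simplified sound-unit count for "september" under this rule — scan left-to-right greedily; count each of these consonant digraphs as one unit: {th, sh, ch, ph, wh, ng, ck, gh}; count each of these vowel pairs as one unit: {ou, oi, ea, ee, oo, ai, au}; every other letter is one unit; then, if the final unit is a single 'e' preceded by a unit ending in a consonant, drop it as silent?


Word: "september" (9 letters)
Left-to-right scan:
  [1] 's' (letter)
  [2] 'e' (letter)
  [3] 'p' (letter)
  [4] 't' (letter)
  [5] 'e' (letter)
  [6] 'm' (letter)
  [7] 'b' (letter)
  [8] 'e' (letter)
  [9] 'r' (letter)
Units from scan: 9
Sound units = 9 units


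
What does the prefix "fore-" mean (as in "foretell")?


Prefix: fore-
Example: foretell = fore- + tell
Meaning = before


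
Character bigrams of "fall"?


Word: "fall" (length 4)
Number of bigrams = 4 - 2 + 1 = 3
  Position 0: "fa"
  Position 1: "al"
  Position 2: "ll"
Bigrams = "fa", "al", "ll"


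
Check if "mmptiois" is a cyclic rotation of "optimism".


Word: "optimism", Candidate: "mmptiois"
Method: check if candidate is substring of word+word
"optimismoptimism" contains "mmptiois"? No
Is rotation = No


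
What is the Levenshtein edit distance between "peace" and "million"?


Word 1: "peace" (length 5)
Word 2: "million" (length 7)
One optimal edit sequence (insert/delete/substitute each cost 1):
  1. insert 'm'  (+1)
  2. insert 'i'  (+1)
  3. substitute 'p' -> 'l'  (+1)
  4. substitute 'e' -> 'l'  (+1)
  5. substitute 'a' -> 'i'  (+1)
  6. substitute 'c' -> 'o'  (+1)
  7. substitute 'e' -> 'n'  (+1)
Total edit operations: 7
Edit distance = 7


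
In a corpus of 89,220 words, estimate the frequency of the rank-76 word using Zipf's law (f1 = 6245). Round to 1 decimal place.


Zipf's law: f(r) = f(1) / r
f(1) = 6245
f(76) = 6245 / 76
= 82.2 occurrences


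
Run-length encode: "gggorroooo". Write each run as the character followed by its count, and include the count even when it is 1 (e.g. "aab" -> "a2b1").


String: "gggorroooo"
Scanning for consecutive runs:
  'g' x 3
  'o' x 1
  'r' x 2
  'o' x 4
RLE = "g3o1r2o4"


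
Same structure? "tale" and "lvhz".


Pattern of "tale": [0, 1, 2, 3]
Pattern of "lvhz": [0, 1, 2, 3]
Patterns match
Same pattern = Yes


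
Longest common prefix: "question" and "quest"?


Word 1: "question"
Word 2: "quest"
Comparing from start:
  Pos 0: 'q' == 'q'
  Pos 1: 'u' == 'u'
  Pos 2: 'e' == 'e'
  Pos 3: 's' == 's'
  Pos 4: 't' == 't'
LCP = "quest" (length 5)


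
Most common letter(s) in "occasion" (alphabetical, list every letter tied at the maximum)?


Word: "occasion"
Letter counts:
  'a': 1
  'c': 2
  'i': 1
  'n': 1
  'o': 2
  's': 1
Maximum count = 2
Most frequent = 'c', 'o' (2 times each)


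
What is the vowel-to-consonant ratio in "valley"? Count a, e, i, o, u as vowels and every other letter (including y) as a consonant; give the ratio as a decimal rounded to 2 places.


Word: "valley"
Vowels (a,e,i,o,u): 2
Consonants: 4
Ratio = 2/4
= 0.50


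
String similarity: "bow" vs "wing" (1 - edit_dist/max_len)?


Word 1: "bow" (length 3)
Word 2: "wing" (length 4)
One optimal edit sequence:
  1. insert 'w'  (+1)
  2. substitute 'b' -> 'i'  (+1)
  3. substitute 'o' -> 'n'  (+1)
  4. substitute 'w' -> 'g'  (+1)
Edit distance = 4
Max length = max(3, 4) = 4
Similarity = 1 - 4/4
= 0.0000


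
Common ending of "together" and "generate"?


Word 1: "together"
Word 2: "generate"
Comparing from end:
  Pos -1: 'r' != 'e' (stop)
LCS = "" (length 0)


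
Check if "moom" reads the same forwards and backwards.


Word: "moom"
Reversed: "moom"
Forward == Backward? moom == moom
Palindrome = Yes


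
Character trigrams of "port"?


Word: "port" (length 4)
Number of trigrams = 4 - 3 + 1 = 2
  Position 0: "por"
  Position 1: "ort"
Trigrams = "por", "ort"


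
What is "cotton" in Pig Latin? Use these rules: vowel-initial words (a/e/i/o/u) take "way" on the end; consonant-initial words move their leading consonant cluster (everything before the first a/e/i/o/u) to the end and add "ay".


Word: "cotton"
Starts with consonant(s) → move to end, add 'ay'
Consonant cluster: "c"
Pig Latin = "ottoncay"


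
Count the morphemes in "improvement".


Word: "improvement"
Morphemes: improve + -ment
Each morpheme carries meaning
= 2 morphemes


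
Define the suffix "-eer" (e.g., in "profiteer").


Suffix: -eer
Example: profiteer = profit + -eer
Meaning = one who is concerned with


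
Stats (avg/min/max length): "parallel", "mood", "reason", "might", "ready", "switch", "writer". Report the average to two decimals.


Lengths: "parallel"=8, "mood"=4, "reason"=6, "might"=5, "ready"=5, "switch"=6, "writer"=6
Sum = 40, Count = 7
Average = 40/7 = 5.71
= avg=5.71, min=4, max=8


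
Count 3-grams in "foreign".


Word: "foreign" (length 7)
Number of 3-grams = length - 3 + 1 = 7 - 3 + 1
= 5


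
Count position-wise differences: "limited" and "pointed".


Comparing character by character (same length = 7):
  Pos 0: 'l' vs 'p' !=
  Pos 1: 'i' vs 'o' !=
  Pos 2: 'm' vs 'i' !=
  Pos 3: 'i' vs 'n' !=
  Pos 4: 't' vs 't' =
  Pos 5: 'e' vs 'e' =
  Pos 6: 'd' vs 'd' =
Hamming distance = 4


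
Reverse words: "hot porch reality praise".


Original: "hot porch reality praise"
Words (1..n): hot | porch | reality | praise
Reversed (n..1): praise | reality | porch | hot
Result = "praise reality porch hot"


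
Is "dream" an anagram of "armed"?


Word 1: "armed" → sorted: ademr
Word 2: "dream" → sorted: ademr
Same letters? ademr == ademr
Anagram = Yes


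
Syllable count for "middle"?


Word: "middle"
Syllable breakdown: mid · dle
Counting: 2 parts
= 2 syllables


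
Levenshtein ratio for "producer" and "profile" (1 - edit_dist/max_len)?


Word 1: "producer" (length 8)
Word 2: "profile" (length 7)
One optimal edit sequence:
  1. keep 'p'
  2. keep 'r'
  3. keep 'o'
  4. substitute 'd' -> 'f'  (+1)
  5. substitute 'u' -> 'i'  (+1)
  6. substitute 'c' -> 'l'  (+1)
  7. keep 'e'
  8. delete 'r'  (+1)
Edit distance = 4
Max length = max(8, 7) = 8
Similarity = 1 - 4/8
= 0.5000


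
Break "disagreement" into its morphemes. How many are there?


Word: "disagreement"
Morphemes: dis- | agree | -ment
Each morpheme carries meaning
= 3 morphemes


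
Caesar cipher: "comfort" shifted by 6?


Word: "comfort"
Shift: 6
Each letter → (letter + shift) mod 26:
  'c' (2) + 6 = 8 → 'i'
  'o' (14) + 6 = 20 → 'u'
  'm' (12) + 6 = 18 → 's'
  'f' (5) + 6 = 11 → 'l'
  'o' (14) + 6 = 20 → 'u'
  'r' (17) + 6 = 23 → 'x'
  't' (19) + 6 = 25 → 'z'
Result = "iusluxz"


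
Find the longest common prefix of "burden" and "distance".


Word 1: "burden"
Word 2: "distance"
Comparing from start:
  Pos 0: 'b' != 'd' (stop)
LCP = "" (length 0)


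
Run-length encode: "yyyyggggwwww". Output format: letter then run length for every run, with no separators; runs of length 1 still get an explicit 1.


String: "yyyyggggwwww"
Scanning for consecutive runs:
  'y' x 4
  'g' x 4
  'w' x 4
RLE = "y4g4w4"


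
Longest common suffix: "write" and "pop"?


Word 1: "write"
Word 2: "pop"
Comparing from end:
  Pos -1: 'e' != 'p' (stop)
LCS = "" (length 0)


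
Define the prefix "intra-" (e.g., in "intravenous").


Prefix: intra-
Example: intravenous = intra- + venous
Meaning = within


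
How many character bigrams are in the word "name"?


Word: "name" (length 4)
Number of 2-grams = length - 2 + 1 = 4 - 2 + 1
= 3


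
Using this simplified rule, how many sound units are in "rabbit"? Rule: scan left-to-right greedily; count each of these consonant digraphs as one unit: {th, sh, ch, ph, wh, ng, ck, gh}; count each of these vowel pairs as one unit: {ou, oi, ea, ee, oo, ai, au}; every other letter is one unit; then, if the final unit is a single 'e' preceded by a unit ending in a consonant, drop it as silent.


Word: "rabbit" (6 letters)
Left-to-right scan:
  (1) 'r' (letter)
  (2) 'a' (letter)
  (3) 'b' (letter)
  (4) 'b' (letter)
  (5) 'i' (letter)
  (6) 't' (letter)
Units from scan: 6
Sound units = 6 units


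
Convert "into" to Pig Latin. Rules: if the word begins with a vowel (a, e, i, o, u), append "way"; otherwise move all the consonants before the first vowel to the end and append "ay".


Word: "into"
Starts with vowel → add 'way'
Pig Latin = "intoway"


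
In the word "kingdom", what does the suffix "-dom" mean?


Suffix: -dom
Example: kingdom = king + -dom
Meaning = state / realm


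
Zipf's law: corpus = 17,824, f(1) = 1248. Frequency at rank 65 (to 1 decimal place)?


Zipf's law: f(r) = f(1) / r
f(1) = 1248
f(65) = 1248 / 65
= 19.2 occurrences


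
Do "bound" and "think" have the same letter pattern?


Pattern of "bound": [0, 1, 2, 3, 4]
Pattern of "think": [0, 1, 2, 3, 4]
Patterns match
Same pattern = Yes


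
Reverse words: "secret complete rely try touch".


Original: "secret complete rely try touch"
Words (1..n): secret | complete | rely | try | touch
Reversed (n..1): touch | try | rely | complete | secret
Result = "touch try rely complete secret"


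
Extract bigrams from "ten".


Word: "ten" (length 3)
Number of bigrams = 3 - 2 + 1 = 2
  Position 0: "te"
  Position 1: "en"
Bigrams = "te", "en"


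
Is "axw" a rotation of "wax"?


Word: "wax", Candidate: "axw"
Method: check if candidate is substring of word+word
"waxwax" contains "axw"? Yes
Is rotation = Yes


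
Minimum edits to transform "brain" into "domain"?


Word 1: "brain" (length 5)
Word 2: "domain" (length 6)
One optimal edit sequence (insert/delete/substitute each cost 1):
  1. insert 'd'  (+1)
  2. substitute 'b' -> 'o'  (+1)
  3. substitute 'r' -> 'm'  (+1)
  4. keep 'a'
  5. keep 'i'
  6. keep 'n'
Total edit operations: 3
Edit distance = 3


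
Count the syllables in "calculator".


Word: "calculator"
Syllable breakdown: cal · cu · la · tor
Counting: 4 parts
= 4 syllables


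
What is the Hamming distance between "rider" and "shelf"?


Comparing character by character (same length = 5):
  Pos 0: 'r' vs 's' !=
  Pos 1: 'i' vs 'h' !=
  Pos 2: 'd' vs 'e' !=
  Pos 3: 'e' vs 'l' !=
  Pos 4: 'r' vs 'f' !=
Hamming distance = 5


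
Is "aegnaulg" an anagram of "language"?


Word 1: "language" → sorted: aaegglnu
Word 2: "aegnaulg" → sorted: aaegglnu
Same letters? aaegglnu == aaegglnu
Anagram = Yes


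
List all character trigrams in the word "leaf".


Word: "leaf" (length 4)
Number of trigrams = 4 - 3 + 1 = 2
  Position 0: "lea"
  Position 1: "eaf"
Trigrams = "lea", "eaf"


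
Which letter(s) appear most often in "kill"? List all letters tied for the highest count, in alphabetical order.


Word: "kill"
Letter counts:
  'i': 1
  'k': 1
  'l': 2
Maximum count = 2
Most frequent = 'l' (2 times each)


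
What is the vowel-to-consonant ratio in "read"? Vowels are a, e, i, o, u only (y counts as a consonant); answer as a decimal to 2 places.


Word: "read"
Vowels (a,e,i,o,u): 2
Consonants: 2
Ratio = 2/2
= 1.00


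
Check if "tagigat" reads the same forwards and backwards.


Word: "tagigat"
Reversed: "tagigat"
Forward == Backward? tagigat == tagigat
Palindrome = Yes


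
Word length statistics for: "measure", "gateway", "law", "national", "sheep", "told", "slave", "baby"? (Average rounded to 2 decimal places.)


Lengths: "measure"=7, "gateway"=7, "law"=3, "national"=8, "sheep"=5, "told"=4, "slave"=5, "baby"=4
Sum = 43, Count = 8
Average = 43/8 = 5.38
= avg=5.38, min=3, max=8


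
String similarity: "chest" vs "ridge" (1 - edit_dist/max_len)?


Word 1: "chest" (length 5)
Word 2: "ridge" (length 5)
One optimal edit sequence:
  1. substitute 'c' -> 'r'  (+1)
  2. substitute 'h' -> 'i'  (+1)
  3. substitute 'e' -> 'd'  (+1)
  4. substitute 's' -> 'g'  (+1)
  5. substitute 't' -> 'e'  (+1)
Edit distance = 5
Max length = max(5, 5) = 5
Similarity = 1 - 5/5
= 0.0000


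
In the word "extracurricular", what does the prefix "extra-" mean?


Prefix: extra-
Example: extracurricular (extra- + curricular)
Meaning = beyond


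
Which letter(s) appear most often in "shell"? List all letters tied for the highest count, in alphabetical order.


Word: "shell"
Letter counts:
  'e': 1
  'h': 1
  'l': 2
  's': 1
Maximum count = 2
Most frequent = 'l' (2 times each)


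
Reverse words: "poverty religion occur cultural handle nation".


Original: "poverty religion occur cultural handle nation"
Words (1..n): poverty | religion | occur | cultural | handle | nation
Reversed (n..1): nation | handle | cultural | occur | religion | poverty
Result = "nation handle cultural occur religion poverty"


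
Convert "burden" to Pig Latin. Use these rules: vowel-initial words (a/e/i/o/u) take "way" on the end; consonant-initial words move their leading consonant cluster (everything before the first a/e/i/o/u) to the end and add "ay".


Word: "burden"
Starts with consonant(s) → move to end, add 'ay'
Consonant cluster: "b"
Pig Latin = "urdenbay"


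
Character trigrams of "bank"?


Word: "bank" (length 4)
Number of trigrams = 4 - 3 + 1 = 2
  Position 0: "ban"
  Position 1: "ank"
Trigrams = "ban", "ank"


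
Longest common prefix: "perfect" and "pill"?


Word 1: "perfect"
Word 2: "pill"
Comparing from start:
  Pos 0: 'p' == 'p'
  Pos 1: 'e' != 'i' (stop)
LCP = "p" (length 1)


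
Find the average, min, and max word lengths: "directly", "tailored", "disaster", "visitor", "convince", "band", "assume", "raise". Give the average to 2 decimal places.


Lengths: "directly"=8, "tailored"=8, "disaster"=8, "visitor"=7, "convince"=8, "band"=4, "assume"=6, "raise"=5
Sum = 54, Count = 8
Average = 54/8 = 6.75
= avg=6.75, min=4, max=8


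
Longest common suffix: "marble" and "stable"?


Word 1: "marble"
Word 2: "stable"
Comparing from end:
  Pos -1: 'e' == 'e'
  Pos -2: 'l' == 'l'
  Pos -3: 'b' == 'b'
  Pos -4: 'r' != 'a' (stop)
LCS = "ble" (length 3)


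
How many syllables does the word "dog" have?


Word: "dog"
Syllable breakdown: dog
Counting: 1 part
= 1 syllable


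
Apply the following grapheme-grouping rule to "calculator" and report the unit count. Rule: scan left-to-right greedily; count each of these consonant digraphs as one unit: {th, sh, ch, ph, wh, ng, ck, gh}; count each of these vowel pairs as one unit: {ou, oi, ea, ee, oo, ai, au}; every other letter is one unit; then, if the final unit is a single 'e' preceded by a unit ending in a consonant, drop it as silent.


Word: "calculator" (10 letters)
Left-to-right scan:
  1. 'c' (letter)
  2. 'a' (letter)
  3. 'l' (letter)
  4. 'c' (letter)
  5. 'u' (letter)
  6. 'l' (letter)
  7. 'a' (letter)
  8. 't' (letter)
  9. 'o' (letter)
  10. 'r' (letter)
Units from scan: 10
Sound units = 10 units


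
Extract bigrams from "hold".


Word: "hold" (length 4)
Number of bigrams = 4 - 2 + 1 = 3
  Position 0: "ho"
  Position 1: "ol"
  Position 2: "ld"
Bigrams = "ho", "ol", "ld"


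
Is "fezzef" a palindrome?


Word: "fezzef"
Reversed: "fezzef"
Forward == Backward? fezzef == fezzef
Palindrome = Yes


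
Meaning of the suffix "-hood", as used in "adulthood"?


Suffix: -hood
Example: adulthood = adult + -hood
Meaning = state / condition


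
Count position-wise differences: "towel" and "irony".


Comparing character by character (same length = 5):
  Pos 0: 't' vs 'i' !=
  Pos 1: 'o' vs 'r' !=
  Pos 2: 'w' vs 'o' !=
  Pos 3: 'e' vs 'n' !=
  Pos 4: 'l' vs 'y' !=
Hamming distance = 5


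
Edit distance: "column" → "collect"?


Word 1: "column" (length 6)
Word 2: "collect" (length 7)
One optimal edit sequence (insert/delete/substitute each cost 1):
  1. keep 'c'
  2. keep 'o'
  3. insert 'l'  (+1)
  4. keep 'l'
  5. substitute 'u' -> 'e'  (+1)
  6. substitute 'm' -> 'c'  (+1)
  7. substitute 'n' -> 't'  (+1)
Total edit operations: 4
Edit distance = 4


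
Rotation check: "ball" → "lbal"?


Word: "ball", Candidate: "lbal"
Method: check if candidate is substring of word+word
"ballball" contains "lbal"? Yes
Is rotation = Yes


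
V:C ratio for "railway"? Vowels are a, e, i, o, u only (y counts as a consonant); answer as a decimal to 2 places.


Word: "railway"
Vowels (a,e,i,o,u): 3
Consonants: 4
Ratio = 3/4
= 0.75


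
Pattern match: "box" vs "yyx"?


Pattern of "box": [0, 1, 2]
Pattern of "yyx": [0, 0, 1]
Patterns do not match
Same pattern = No


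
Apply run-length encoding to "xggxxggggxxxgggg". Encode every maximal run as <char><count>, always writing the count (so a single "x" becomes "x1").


String: "xggxxggggxxxgggg"
Scanning for consecutive runs:
  'x' x 1
  'g' x 2
  'x' x 2
  'g' x 4
  'x' x 3
  'g' x 4
RLE = "x1g2x2g4x3g4"


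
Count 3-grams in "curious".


Word: "curious" (length 7)
Number of 3-grams = length - 3 + 1 = 7 - 3 + 1
= 5


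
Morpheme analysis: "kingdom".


Word: "kingdom"
Morphemes: king / -dom
Each morpheme carries meaning
= 2 morphemes


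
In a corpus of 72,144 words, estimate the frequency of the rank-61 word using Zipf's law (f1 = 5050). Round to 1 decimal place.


Zipf's law: f(r) = f(1) / r
f(1) = 5050
f(61) = 5050 / 61
= 82.8 occurrences


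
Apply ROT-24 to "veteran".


Word: "veteran"
Shift: 24
Each letter → (letter + shift) mod 26:
  'v' (21) + 24 = 19 → 't'
  'e' (4) + 24 = 2 → 'c'
  't' (19) + 24 = 17 → 'r'
  'e' (4) + 24 = 2 → 'c'
  'r' (17) + 24 = 15 → 'p'
  'a' (0) + 24 = 24 → 'y'
  'n' (13) + 24 = 11 → 'l'
Result = "tcrcpyl"


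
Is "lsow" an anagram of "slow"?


Word 1: "slow" → sorted: losw
Word 2: "lsow" → sorted: losw
Same letters? losw == losw
Anagram = Yes


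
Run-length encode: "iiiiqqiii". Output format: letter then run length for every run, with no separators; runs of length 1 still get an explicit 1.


String: "iiiiqqiii"
Scanning for consecutive runs:
  'i' x 4
  'q' x 2
  'i' x 3
RLE = "i4q2i3"


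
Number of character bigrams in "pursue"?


Word: "pursue" (length 6)
Number of 2-grams = length - 2 + 1 = 6 - 2 + 1
= 5


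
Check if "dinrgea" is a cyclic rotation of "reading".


Word: "reading", Candidate: "dinrgea"
Method: check if candidate is substring of word+word
"readingreading" contains "dinrgea"? No
Is rotation = No


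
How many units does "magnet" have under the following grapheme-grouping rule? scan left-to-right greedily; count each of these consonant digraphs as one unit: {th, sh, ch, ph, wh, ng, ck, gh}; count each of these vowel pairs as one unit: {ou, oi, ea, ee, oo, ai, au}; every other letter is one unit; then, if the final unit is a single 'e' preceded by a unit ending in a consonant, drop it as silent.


Word: "magnet" (6 letters)
Left-to-right scan:
  [1] 'm' (letter)
  [2] 'a' (letter)
  [3] 'g' (letter)
  [4] 'n' (letter)
  [5] 'e' (letter)
  [6] 't' (letter)
Units from scan: 6
Sound units = 6 units


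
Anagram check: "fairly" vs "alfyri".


Word 1: "fairly" → sorted: afilry
Word 2: "alfyri" → sorted: afilry
Same letters? afilry == afilry
Anagram = Yes


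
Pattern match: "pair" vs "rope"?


Pattern of "pair": [0, 1, 2, 3]
Pattern of "rope": [0, 1, 2, 3]
Patterns match
Same pattern = Yes


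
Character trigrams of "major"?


Word: "major" (length 5)
Number of trigrams = 5 - 3 + 1 = 3
  Position 0: "maj"
  Position 1: "ajo"
  Position 2: "jor"
Trigrams = "maj", "ajo", "jor"


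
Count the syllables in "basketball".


Word: "basketball"
Syllable breakdown: bas · ket · ball
Counting: 3 parts
= 3 syllables


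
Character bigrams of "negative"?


Word: "negative" (length 8)
Number of bigrams = 8 - 2 + 1 = 7
  Position 0: "ne"
  Position 1: "eg"
  Position 2: "ga"
  Position 3: "at"
  Position 4: "ti"
  Position 5: "iv"
  Position 6: "ve"
Bigrams = "ne", "eg", "ga", "at", "ti", "iv", "ve"


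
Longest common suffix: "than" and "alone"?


Word 1: "than"
Word 2: "alone"
Comparing from end:
  Pos -1: 'n' != 'e' (stop)
LCS = "" (length 0)


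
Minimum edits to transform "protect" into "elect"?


Word 1: "protect" (length 7)
Word 2: "elect" (length 5)
One optimal edit sequence (insert/delete/substitute each cost 1):
  1. delete 'p'  (+1)
  2. delete 'r'  (+1)
  3. substitute 'o' -> 'e'  (+1)
  4. substitute 't' -> 'l'  (+1)
  5. keep 'e'
  6. keep 'c'
  7. keep 't'
Total edit operations: 4
Edit distance = 4


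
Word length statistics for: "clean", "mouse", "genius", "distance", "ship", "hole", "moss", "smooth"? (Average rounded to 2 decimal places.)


Lengths: "clean"=5, "mouse"=5, "genius"=6, "distance"=8, "ship"=4, "hole"=4, "moss"=4, "smooth"=6
Sum = 42, Count = 8
Average = 42/8 = 5.25
= avg=5.25, min=4, max=8


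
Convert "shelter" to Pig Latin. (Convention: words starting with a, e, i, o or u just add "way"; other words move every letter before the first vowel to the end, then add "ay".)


Word: "shelter"
Starts with consonant(s) → move to end, add 'ay'
Consonant cluster: "sh"
Pig Latin = "eltershay"


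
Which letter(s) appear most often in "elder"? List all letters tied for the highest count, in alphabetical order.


Word: "elder"
Letter counts:
  'd': 1
  'e': 2
  'l': 1
  'r': 1
Maximum count = 2
Most frequent = 'e' (2 times each)


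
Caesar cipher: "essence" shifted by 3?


Word: "essence"
Shift: 3
Each letter → (letter + shift) mod 26:
  'e' (4) + 3 = 7 → 'h'
  's' (18) + 3 = 21 → 'v'
  's' (18) + 3 = 21 → 'v'
  'e' (4) + 3 = 7 → 'h'
  'n' (13) + 3 = 16 → 'q'
  'c' (2) + 3 = 5 → 'f'
  'e' (4) + 3 = 7 → 'h'
Result = "hvvhqfh"


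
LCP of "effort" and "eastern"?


Word 1: "effort"
Word 2: "eastern"
Comparing from start:
  Pos 0: 'e' == 'e'
  Pos 1: 'f' != 'a' (stop)
LCP = "e" (length 1)


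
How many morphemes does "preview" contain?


Word: "preview"
Morphemes: pre- + view
Each morpheme carries meaning
= 2 morphemes


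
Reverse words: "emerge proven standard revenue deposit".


Original: "emerge proven standard revenue deposit"
Words (1..n): emerge | proven | standard | revenue | deposit
Reversed (n..1): deposit | revenue | standard | proven | emerge
Result = "deposit revenue standard proven emerge"


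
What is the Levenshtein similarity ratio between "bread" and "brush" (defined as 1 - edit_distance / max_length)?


Word 1: "bread" (length 5)
Word 2: "brush" (length 5)
One optimal edit sequence:
  1. keep 'b'
  2. keep 'r'
  3. substitute 'e' -> 'u'  (+1)
  4. substitute 'a' -> 's'  (+1)
  5. substitute 'd' -> 'h'  (+1)
Edit distance = 3
Max length = max(5, 5) = 5
Similarity = 1 - 3/5
= 0.4000


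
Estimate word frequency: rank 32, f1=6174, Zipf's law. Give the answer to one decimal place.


Zipf's law: f(r) = f(1) / r
f(1) = 6174
f(32) = 6174 / 32
= 192.9 occurrences


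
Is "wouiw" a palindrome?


Word: "wouiw"
Reversed: "wiuow"
Forward == Backward? wouiw != wiuow
Palindrome = No


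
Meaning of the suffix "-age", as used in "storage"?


Suffix: -age
As in: storage -> store + -age, with a spelling change
Meaning = result / collection


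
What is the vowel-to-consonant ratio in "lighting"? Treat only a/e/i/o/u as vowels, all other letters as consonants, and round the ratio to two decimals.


Word: "lighting"
Vowels (a,e,i,o,u): 2
Consonants: 6
Ratio = 2/6
= 0.33


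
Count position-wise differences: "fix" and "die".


Comparing character by character (same length = 3):
  Pos 0: 'f' vs 'd' !=
  Pos 1: 'i' vs 'i' =
  Pos 2: 'x' vs 'e' !=
Hamming distance = 2


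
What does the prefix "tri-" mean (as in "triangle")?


Prefix: tri-
Example: triangle (tri- + angle)
Meaning = three


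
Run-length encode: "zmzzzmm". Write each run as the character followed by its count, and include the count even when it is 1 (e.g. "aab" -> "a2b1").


String: "zmzzzmm"
Scanning for consecutive runs:
  'z' x 1
  'm' x 1
  'z' x 3
  'm' x 2
RLE = "z1m1z3m2"


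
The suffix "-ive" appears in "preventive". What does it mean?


Suffix: -ive
As in: preventive -> prevent + -ive
Meaning = tending to


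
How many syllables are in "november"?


Word: "november"
Syllable breakdown: no | vem | ber
Counting: 3 parts
= 3 syllables


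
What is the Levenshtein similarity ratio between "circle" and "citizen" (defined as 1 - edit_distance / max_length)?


Word 1: "circle" (length 6)
Word 2: "citizen" (length 7)
One optimal edit sequence:
  1. keep 'c'
  2. keep 'i'
  3. substitute 'r' -> 't'  (+1)
  4. substitute 'c' -> 'i'  (+1)
  5. substitute 'l' -> 'z'  (+1)
  6. keep 'e'
  7. insert 'n'  (+1)
Edit distance = 4
Max length = max(6, 7) = 7
Similarity = 1 - 4/7
= 0.4286


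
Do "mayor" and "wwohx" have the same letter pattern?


Pattern of "mayor": [0, 1, 2, 3, 4]
Pattern of "wwohx": [0, 0, 1, 2, 3]
Patterns do not match
Same pattern = No


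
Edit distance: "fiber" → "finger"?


Word 1: "fiber" (length 5)
Word 2: "finger" (length 6)
One optimal edit sequence (insert/delete/substitute each cost 1):
  1. keep 'f'
  2. keep 'i'
  3. insert 'n'  (+1)
  4. substitute 'b' -> 'g'  (+1)
  5. keep 'e'
  6. keep 'r'
Total edit operations: 2
Edit distance = 2


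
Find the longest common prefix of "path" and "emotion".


Word 1: "path"
Word 2: "emotion"
Comparing from start:
  Pos 0: 'p' != 'e' (stop)
LCP = "" (length 0)


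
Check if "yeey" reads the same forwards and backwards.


Word: "yeey"
Reversed: "yeey"
Forward == Backward? yeey == yeey
Palindrome = Yes


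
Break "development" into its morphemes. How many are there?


Word: "development"
Morphemes: develop + -ment
Each morpheme carries meaning
= 2 morphemes


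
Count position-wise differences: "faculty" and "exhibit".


Comparing character by character (same length = 7):
  Pos 0: 'f' vs 'e' !=
  Pos 1: 'a' vs 'x' !=
  Pos 2: 'c' vs 'h' !=
  Pos 3: 'u' vs 'i' !=
  Pos 4: 'l' vs 'b' !=
  Pos 5: 't' vs 'i' !=
  Pos 6: 'y' vs 't' !=
Hamming distance = 7


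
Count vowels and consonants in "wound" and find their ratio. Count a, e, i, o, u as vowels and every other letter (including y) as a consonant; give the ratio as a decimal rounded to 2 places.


Word: "wound"
Vowels (a,e,i,o,u): 2
Consonants: 3
Ratio = 2/3
= 0.67


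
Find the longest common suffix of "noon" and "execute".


Word 1: "noon"
Word 2: "execute"
Comparing from end:
  Pos -1: 'n' != 'e' (stop)
LCS = "" (length 0)


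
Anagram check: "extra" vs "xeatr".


Word 1: "extra" → sorted: aertx
Word 2: "xeatr" → sorted: aertx
Same letters? aertx == aertx
Anagram = Yes


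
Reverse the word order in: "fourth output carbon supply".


Original: "fourth output carbon supply"
Words (1..n): fourth | output | carbon | supply
Reversed (n..1): supply | carbon | output | fourth
Result = "supply carbon output fourth"


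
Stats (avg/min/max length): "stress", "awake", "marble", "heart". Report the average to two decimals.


Lengths: "stress"=6, "awake"=5, "marble"=6, "heart"=5
Sum = 22, Count = 4
Average = 22/4 = 5.50
= avg=5.50, min=5, max=6


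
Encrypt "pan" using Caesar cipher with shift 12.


Word: "pan"
Shift: 12
Each letter → (letter + shift) mod 26:
  'p' (15) + 12 = 1 → 'b'
  'a' (0) + 12 = 12 → 'm'
  'n' (13) + 12 = 25 → 'z'
Result = "bmz"


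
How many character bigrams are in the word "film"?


Word: "film" (length 4)
Number of 2-grams = length - 2 + 1 = 4 - 2 + 1
= 3


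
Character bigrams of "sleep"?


Word: "sleep" (length 5)
Number of bigrams = 5 - 2 + 1 = 4
  Position 0: "sl"
  Position 1: "le"
  Position 2: "ee"
  Position 3: "ep"
Bigrams = "sl", "le", "ee", "ep"


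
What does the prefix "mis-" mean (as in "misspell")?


Prefix: mis-
Example: misspell (mis- + spell)
Meaning = wrongly


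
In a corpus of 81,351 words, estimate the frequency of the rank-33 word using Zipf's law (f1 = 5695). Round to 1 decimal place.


Zipf's law: f(r) = f(1) / r
f(1) = 5695
f(33) = 5695 / 33
= 172.6 occurrences


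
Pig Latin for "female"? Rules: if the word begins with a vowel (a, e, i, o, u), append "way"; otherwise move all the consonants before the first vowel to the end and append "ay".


Word: "female"
Starts with consonant(s) → move to end, add 'ay'
Consonant cluster: "f"
Pig Latin = "emalefay"


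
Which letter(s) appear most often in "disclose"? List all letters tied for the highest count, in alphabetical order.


Word: "disclose"
Letter counts:
  'c': 1
  'd': 1
  'e': 1
  'i': 1
  'l': 1
  'o': 1
  's': 2
Maximum count = 2
Most frequent = 's' (2 times each)


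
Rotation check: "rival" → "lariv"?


Word: "rival", Candidate: "lariv"
Method: check if candidate is substring of word+word
"rivalrival" contains "lariv"? No
Is rotation = No


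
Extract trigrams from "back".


Word: "back" (length 4)
Number of trigrams = 4 - 3 + 1 = 2
  Position 0: "bac"
  Position 1: "ack"
Trigrams = "bac", "ack"


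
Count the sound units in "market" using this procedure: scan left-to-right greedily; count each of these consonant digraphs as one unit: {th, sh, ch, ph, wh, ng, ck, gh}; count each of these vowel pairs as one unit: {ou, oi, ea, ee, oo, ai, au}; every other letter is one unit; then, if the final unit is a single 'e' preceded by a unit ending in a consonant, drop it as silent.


Word: "market" (6 letters)
Left-to-right scan:
  1. 'm' (letter)
  2. 'a' (letter)
  3. 'r' (letter)
  4. 'k' (letter)
  5. 'e' (letter)
  6. 't' (letter)
Units from scan: 6
Sound units = 6 units
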